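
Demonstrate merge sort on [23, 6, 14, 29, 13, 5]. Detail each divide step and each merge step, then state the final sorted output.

Merge sort trace:

Split: [23, 6, 14, 29, 13, 5] -> [23, 6, 14] and [29, 13, 5]
  Split: [23, 6, 14] -> [23] and [6, 14]
    Split: [6, 14] -> [6] and [14]
    Merge: [6] + [14] -> [6, 14]
  Merge: [23] + [6, 14] -> [6, 14, 23]
  Split: [29, 13, 5] -> [29] and [13, 5]
    Split: [13, 5] -> [13] and [5]
    Merge: [13] + [5] -> [5, 13]
  Merge: [29] + [5, 13] -> [5, 13, 29]
Merge: [6, 14, 23] + [5, 13, 29] -> [5, 6, 13, 14, 23, 29]

Final sorted array: [5, 6, 13, 14, 23, 29]

The merge sort proceeds by recursively splitting the array and merging sorted halves.
After all merges, the sorted array is [5, 6, 13, 14, 23, 29].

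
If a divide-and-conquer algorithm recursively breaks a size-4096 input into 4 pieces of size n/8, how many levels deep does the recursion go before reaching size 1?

For divide and conquer with division factor 8:

Problem sizes at each level:
Level 0: 4096
Level 1: 512
Level 2: 64
Level 3: 8
Level 4: 1

The root is level 0 and the size-1 base case is level 4 (the tree spans levels 0 through 4, i.e. 5 levels counting the root), so the depth is the number of divisions: log_8(4096) = 4

The recursion tree depth is log_8(4096) = 4. At each level, the problem size is divided by 8, so it takes 4 divisions to reduce to a base case of size 1. The algorithm makes 4 recursive calls at each level.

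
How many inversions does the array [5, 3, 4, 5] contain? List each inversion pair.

Finding inversions in [5, 3, 4, 5]:

(0, 1): arr[0]=5 > arr[1]=3
(0, 2): arr[0]=5 > arr[2]=4

Total inversions: 2

The array has 2 inversion(s): (0,1), (0,2). Each pair (i,j) satisfies i < j and arr[i] > arr[j].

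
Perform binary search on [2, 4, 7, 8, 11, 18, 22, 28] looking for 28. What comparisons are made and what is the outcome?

Binary search for 28 in [2, 4, 7, 8, 11, 18, 22, 28]:

lo=0, hi=7, mid=3, arr[mid]=8 -> 8 < 28, search right half
lo=4, hi=7, mid=5, arr[mid]=18 -> 18 < 28, search right half
lo=6, hi=7, mid=6, arr[mid]=22 -> 22 < 28, search right half
lo=7, hi=7, mid=7, arr[mid]=28 -> Found target at index 7!

Binary search finds 28 at index 7 after 4 comparisons. The search repeatedly halves the search space by comparing with the middle element.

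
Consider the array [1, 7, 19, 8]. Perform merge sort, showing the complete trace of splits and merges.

Merge sort trace:

Split: [1, 7, 19, 8] -> [1, 7] and [19, 8]
  Split: [1, 7] -> [1] and [7]
  Merge: [1] + [7] -> [1, 7]
  Split: [19, 8] -> [19] and [8]
  Merge: [19] + [8] -> [8, 19]
Merge: [1, 7] + [8, 19] -> [1, 7, 8, 19]

Final sorted array: [1, 7, 8, 19]

The merge sort proceeds by recursively splitting the array and merging sorted halves.
After all merges, the sorted array is [1, 7, 8, 19].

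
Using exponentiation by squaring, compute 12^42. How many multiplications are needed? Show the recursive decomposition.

Computing 12^42 by squaring (build up from 12^1; each line after the first costs one multiplication):

12^1 = 12
12^2 = (12^1)^2 = 12^2 = 144
12^4 = (12^2)^2 = 144^2 = 20736
12^5 = 12 * 12^4 = 12 * 20736 = 248832
12^10 = (12^5)^2 = 248832^2 = 61917364224
12^20 = (12^10)^2 = 61917364224^2 = 3833759992447475122176
12^21 = 12 * 12^20 = 12 * 3833759992447475122176 = 46005119909369701466112
12^42 = (12^21)^2 = 46005119909369701466112^2 = 2116471057875484488839167999221661362284396544

Result: 2116471057875484488839167999221661362284396544
Multiplications needed: 7 (7 lines after 12^1)

12^42 = 2116471057875484488839167999221661362284396544. Using exponentiation by squaring, this requires 7 multiplications. The key idea: if the exponent is even, square the half-power; if odd, multiply by the base once.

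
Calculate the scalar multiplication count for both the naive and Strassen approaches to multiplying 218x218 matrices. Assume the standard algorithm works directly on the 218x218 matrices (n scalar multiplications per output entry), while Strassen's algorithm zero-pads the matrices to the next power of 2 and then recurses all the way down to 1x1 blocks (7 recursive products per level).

Matrix multiplication for 218x218 matrices:

Strassen's algorithm requires power-of-2 dimensions. Pad 218x218 to 256x256 (next power of 2).

Standard algorithm: 218^3 = 10360232 multiplications
Strassen's algorithm: 7^(log2(256)) = 7^8 = 5764801 multiplications
Savings: 10360232 - 5764801 = 4595431 multiplications

Standard: 10360232 multiplications (218^3). Strassen: 5764801 multiplications (7^8, after padding to 256x256). Strassen reduces 8 recursive multiplications to 7 at each level.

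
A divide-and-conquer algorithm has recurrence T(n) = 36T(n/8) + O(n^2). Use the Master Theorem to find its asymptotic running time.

Master Theorem for T(n) = 36T(n/8) + O(n^2):

a = 36, b = 8, c = 2
log_b(a) = log_8(36) = 1.7233

Case 3: c = 2 > log_8(36) = 1.7233
T(n) = O(n^2) = O(n^2)

For T(n) = 36T(n/8) + O(n^2): log_8(36) = 1.7233. This is Case 3 of the Master Theorem (c > log_b(a), work dominated by root), giving O(n^2).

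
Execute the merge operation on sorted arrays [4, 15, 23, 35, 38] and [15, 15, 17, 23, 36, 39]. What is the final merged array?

Merging process:

Compare 4 vs 15: take 4 from left. Merged: [4]
Compare 15 vs 15: take 15 from left. Merged: [4, 15]
Compare 23 vs 15: take 15 from right. Merged: [4, 15, 15]
Compare 23 vs 15: take 15 from right. Merged: [4, 15, 15, 15]
Compare 23 vs 17: take 17 from right. Merged: [4, 15, 15, 15, 17]
Compare 23 vs 23: take 23 from left. Merged: [4, 15, 15, 15, 17, 23]
Compare 35 vs 23: take 23 from right. Merged: [4, 15, 15, 15, 17, 23, 23]
Compare 35 vs 36: take 35 from left. Merged: [4, 15, 15, 15, 17, 23, 23, 35]
Compare 38 vs 36: take 36 from right. Merged: [4, 15, 15, 15, 17, 23, 23, 35, 36]
Compare 38 vs 39: take 38 from left. Merged: [4, 15, 15, 15, 17, 23, 23, 35, 36, 38]
Append remaining from right: [39]. Merged: [4, 15, 15, 15, 17, 23, 23, 35, 36, 38, 39]

Final merged array: [4, 15, 15, 15, 17, 23, 23, 35, 36, 38, 39]
Total comparisons: 10

The merged array is [4, 15, 15, 15, 17, 23, 23, 35, 36, 38, 39], requiring 10 comparisons. The merge step runs in O(n) time where n is the total number of elements.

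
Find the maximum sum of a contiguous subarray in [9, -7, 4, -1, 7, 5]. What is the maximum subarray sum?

Using Kadane's algorithm on [9, -7, 4, -1, 7, 5]:

Scanning through the array:
Position 1 (value -7): max_ending_here = 2, max_so_far = 9
Position 2 (value 4): max_ending_here = 6, max_so_far = 9
Position 3 (value -1): max_ending_here = 5, max_so_far = 9
Position 4 (value 7): max_ending_here = 12, max_so_far = 12
Position 5 (value 5): max_ending_here = 17, max_so_far = 17

Maximum subarray: [9, -7, 4, -1, 7, 5]
Maximum sum: 17

The maximum subarray is [9, -7, 4, -1, 7, 5] with sum 17. This subarray runs from index 0 to index 5.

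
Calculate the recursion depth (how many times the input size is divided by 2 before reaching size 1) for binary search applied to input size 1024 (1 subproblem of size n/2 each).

For divide and conquer with division factor 2:

Problem sizes at each level:
Level 0: 1024
Level 1: 512
Level 2: 256
Level 3: 128
Level 4: 64
Level 5: 32
Level 6: 16
Level 7: 8
Level 8: 4
Level 9: 2
Level 10: 1

The root is level 0 and the size-1 base case is level 10 (the tree spans levels 0 through 10, i.e. 11 levels counting the root), so the depth is the number of divisions: log_2(1024) = 10

The recursion tree depth is log_2(1024) = 10. At each level, the problem size is divided by 2, so it takes 10 divisions to reduce to a base case of size 1. The algorithm makes 1 recursive call at each level.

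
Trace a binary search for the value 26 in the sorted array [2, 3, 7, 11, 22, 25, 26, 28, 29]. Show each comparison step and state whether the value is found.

Binary search for 26 in [2, 3, 7, 11, 22, 25, 26, 28, 29]:

lo=0, hi=8, mid=4, arr[mid]=22 -> 22 < 26, search right half
lo=5, hi=8, mid=6, arr[mid]=26 -> Found target at index 6!

Binary search finds 26 at index 6 after 2 comparisons. The search repeatedly halves the search space by comparing with the middle element.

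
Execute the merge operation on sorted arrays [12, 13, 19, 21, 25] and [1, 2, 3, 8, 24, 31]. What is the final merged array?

Merging process:

Compare 12 vs 1: take 1 from right. Merged: [1]
Compare 12 vs 2: take 2 from right. Merged: [1, 2]
Compare 12 vs 3: take 3 from right. Merged: [1, 2, 3]
Compare 12 vs 8: take 8 from right. Merged: [1, 2, 3, 8]
Compare 12 vs 24: take 12 from left. Merged: [1, 2, 3, 8, 12]
Compare 13 vs 24: take 13 from left. Merged: [1, 2, 3, 8, 12, 13]
Compare 19 vs 24: take 19 from left. Merged: [1, 2, 3, 8, 12, 13, 19]
Compare 21 vs 24: take 21 from left. Merged: [1, 2, 3, 8, 12, 13, 19, 21]
Compare 25 vs 24: take 24 from right. Merged: [1, 2, 3, 8, 12, 13, 19, 21, 24]
Compare 25 vs 31: take 25 from left. Merged: [1, 2, 3, 8, 12, 13, 19, 21, 24, 25]
Append remaining from right: [31]. Merged: [1, 2, 3, 8, 12, 13, 19, 21, 24, 25, 31]

Final merged array: [1, 2, 3, 8, 12, 13, 19, 21, 24, 25, 31]
Total comparisons: 10

The merged array is [1, 2, 3, 8, 12, 13, 19, 21, 24, 25, 31], requiring 10 comparisons. The merge step runs in O(n) time where n is the total number of elements.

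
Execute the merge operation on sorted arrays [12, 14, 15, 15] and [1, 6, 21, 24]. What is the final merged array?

Merging process:

Compare 12 vs 1: take 1 from right. Merged: [1]
Compare 12 vs 6: take 6 from right. Merged: [1, 6]
Compare 12 vs 21: take 12 from left. Merged: [1, 6, 12]
Compare 14 vs 21: take 14 from left. Merged: [1, 6, 12, 14]
Compare 15 vs 21: take 15 from left. Merged: [1, 6, 12, 14, 15]
Compare 15 vs 21: take 15 from left. Merged: [1, 6, 12, 14, 15, 15]
Append remaining from right: [21, 24]. Merged: [1, 6, 12, 14, 15, 15, 21, 24]

Final merged array: [1, 6, 12, 14, 15, 15, 21, 24]
Total comparisons: 6

The merged array is [1, 6, 12, 14, 15, 15, 21, 24], requiring 6 comparisons. The merge step runs in O(n) time where n is the total number of elements.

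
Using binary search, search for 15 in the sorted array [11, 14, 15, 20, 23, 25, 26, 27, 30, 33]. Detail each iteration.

Binary search for 15 in [11, 14, 15, 20, 23, 25, 26, 27, 30, 33]:

lo=0, hi=9, mid=4, arr[mid]=23 -> 23 > 15, search left half
lo=0, hi=3, mid=1, arr[mid]=14 -> 14 < 15, search right half
lo=2, hi=3, mid=2, arr[mid]=15 -> Found target at index 2!

Binary search finds 15 at index 2 after 3 comparisons. The search repeatedly halves the search space by comparing with the middle element.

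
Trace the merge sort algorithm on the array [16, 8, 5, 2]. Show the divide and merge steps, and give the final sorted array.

Merge sort trace:

Split: [16, 8, 5, 2] -> [16, 8] and [5, 2]
  Split: [16, 8] -> [16] and [8]
  Merge: [16] + [8] -> [8, 16]
  Split: [5, 2] -> [5] and [2]
  Merge: [5] + [2] -> [2, 5]
Merge: [8, 16] + [2, 5] -> [2, 5, 8, 16]

Final sorted array: [2, 5, 8, 16]

The merge sort proceeds by recursively splitting the array and merging sorted halves.
After all merges, the sorted array is [2, 5, 8, 16].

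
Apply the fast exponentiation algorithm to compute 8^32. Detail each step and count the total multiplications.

Computing 8^32 by squaring (build up from 8^1; each line after the first costs one multiplication):

8^1 = 8
8^2 = (8^1)^2 = 8^2 = 64
8^4 = (8^2)^2 = 64^2 = 4096
8^8 = (8^4)^2 = 4096^2 = 16777216
8^16 = (8^8)^2 = 16777216^2 = 281474976710656
8^32 = (8^16)^2 = 281474976710656^2 = 79228162514264337593543950336

Result: 79228162514264337593543950336
Multiplications needed: 5 (5 lines after 8^1)

8^32 = 79228162514264337593543950336. Using exponentiation by squaring, this requires 5 multiplications. The key idea: if the exponent is even, square the half-power; if odd, multiply by the base once.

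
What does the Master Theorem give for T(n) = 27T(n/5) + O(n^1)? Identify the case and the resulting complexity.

Master Theorem for T(n) = 27T(n/5) + O(n^1):

a = 27, b = 5, c = 1
log_b(a) = log_5(27) = 2.0478

Case 1: c = 1 < log_5(27) = 2.0478
T(n) = O(n^(log_5 27))

For T(n) = 27T(n/5) + O(n^1): log_5(27) = 2.0478. This is Case 1 of the Master Theorem (c < log_b(a), work dominated by leaves), giving O(n^(log_5 27)).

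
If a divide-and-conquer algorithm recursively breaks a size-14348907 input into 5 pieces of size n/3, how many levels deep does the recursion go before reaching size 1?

For divide and conquer with division factor 3:

Problem sizes at each level:
Level 0: 14348907
Level 1: 4782969
Level 2: 1594323
Level 3: 531441
Level 4: 177147
Level 5: 59049
Level 6: 19683
Level 7: 6561
Level 8: 2187
Level 9: 729
Level 10: 243
Level 11: 81
Level 12: 27
Level 13: 9
Level 14: 3
Level 15: 1

The root is level 0 and the size-1 base case is level 15 (the tree spans levels 0 through 15, i.e. 16 levels counting the root), so the depth is the number of divisions: log_3(14348907) = 15

The recursion tree depth is log_3(14348907) = 15. At each level, the problem size is divided by 3, so it takes 15 divisions to reduce to a base case of size 1. The algorithm makes 5 recursive calls at each level.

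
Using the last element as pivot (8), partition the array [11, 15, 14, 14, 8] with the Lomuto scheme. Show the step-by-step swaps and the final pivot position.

Lomuto partition with pivot = 8:

Initial array: [11, 15, 14, 14, 8]

arr[0]=11 > 8: no swap
arr[1]=15 > 8: no swap
arr[2]=14 > 8: no swap
arr[3]=14 > 8: no swap

Place pivot at position 0: [8, 15, 14, 14, 11]
Pivot position: 0

After partitioning with pivot 8, the array becomes [8, 15, 14, 14, 11]. The pivot is placed at index 0. All elements to the left of the pivot are <= 8, and all elements to the right are > 8.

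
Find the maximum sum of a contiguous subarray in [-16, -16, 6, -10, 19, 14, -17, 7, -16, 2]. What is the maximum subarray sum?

Using Kadane's algorithm on [-16, -16, 6, -10, 19, 14, -17, 7, -16, 2]:

Scanning through the array:
Position 1 (value -16): max_ending_here = -16, max_so_far = -16
Position 2 (value 6): max_ending_here = 6, max_so_far = 6
Position 3 (value -10): max_ending_here = -4, max_so_far = 6
Position 4 (value 19): max_ending_here = 19, max_so_far = 19
Position 5 (value 14): max_ending_here = 33, max_so_far = 33
Position 6 (value -17): max_ending_here = 16, max_so_far = 33
Position 7 (value 7): max_ending_here = 23, max_so_far = 33
Position 8 (value -16): max_ending_here = 7, max_so_far = 33
Position 9 (value 2): max_ending_here = 9, max_so_far = 33

Maximum subarray: [19, 14]
Maximum sum: 33

The maximum subarray is [19, 14] with sum 33. This subarray runs from index 4 to index 5.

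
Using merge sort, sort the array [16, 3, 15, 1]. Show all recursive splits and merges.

Merge sort trace:

Split: [16, 3, 15, 1] -> [16, 3] and [15, 1]
  Split: [16, 3] -> [16] and [3]
  Merge: [16] + [3] -> [3, 16]
  Split: [15, 1] -> [15] and [1]
  Merge: [15] + [1] -> [1, 15]
Merge: [3, 16] + [1, 15] -> [1, 3, 15, 16]

Final sorted array: [1, 3, 15, 16]

The merge sort proceeds by recursively splitting the array and merging sorted halves.
After all merges, the sorted array is [1, 3, 15, 16].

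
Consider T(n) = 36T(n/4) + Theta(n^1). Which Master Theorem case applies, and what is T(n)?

Master Theorem for T(n) = 36T(n/4) + O(n^1):

a = 36, b = 4, c = 1
log_b(a) = log_4(36) = 2.5850

Case 1: c = 1 < log_4(36) = 2.5850
T(n) = O(n^(log_4 36))

For T(n) = 36T(n/4) + O(n^1): log_4(36) = 2.5850. This is Case 1 of the Master Theorem (c < log_b(a), work dominated by leaves), giving O(n^(log_4 36)).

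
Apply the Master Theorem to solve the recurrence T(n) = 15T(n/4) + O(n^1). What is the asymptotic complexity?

Master Theorem for T(n) = 15T(n/4) + O(n^1):

a = 15, b = 4, c = 1
log_b(a) = log_4(15) = 1.9534

Case 1: c = 1 < log_4(15) = 1.9534
T(n) = O(n^(log_4 15))

For T(n) = 15T(n/4) + O(n^1): log_4(15) = 1.9534. This is Case 1 of the Master Theorem (c < log_b(a), work dominated by leaves), giving O(n^(log_4 15)).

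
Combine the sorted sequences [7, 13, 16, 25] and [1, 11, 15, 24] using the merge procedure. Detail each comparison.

Merging process:

Compare 7 vs 1: take 1 from right. Merged: [1]
Compare 7 vs 11: take 7 from left. Merged: [1, 7]
Compare 13 vs 11: take 11 from right. Merged: [1, 7, 11]
Compare 13 vs 15: take 13 from left. Merged: [1, 7, 11, 13]
Compare 16 vs 15: take 15 from right. Merged: [1, 7, 11, 13, 15]
Compare 16 vs 24: take 16 from left. Merged: [1, 7, 11, 13, 15, 16]
Compare 25 vs 24: take 24 from right. Merged: [1, 7, 11, 13, 15, 16, 24]
Append remaining from left: [25]. Merged: [1, 7, 11, 13, 15, 16, 24, 25]

Final merged array: [1, 7, 11, 13, 15, 16, 24, 25]
Total comparisons: 7

The merged array is [1, 7, 11, 13, 15, 16, 24, 25], requiring 7 comparisons. The merge step runs in O(n) time where n is the total number of elements.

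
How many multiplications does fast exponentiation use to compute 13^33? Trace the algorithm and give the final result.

Computing 13^33 by squaring (build up from 13^1; each line after the first costs one multiplication):

13^1 = 13
13^2 = (13^1)^2 = 13^2 = 169
13^4 = (13^2)^2 = 169^2 = 28561
13^8 = (13^4)^2 = 28561^2 = 815730721
13^16 = (13^8)^2 = 815730721^2 = 665416609183179841
13^32 = (13^16)^2 = 665416609183179841^2 = 442779263776840698304313192148785281
13^33 = 13 * 13^32 = 13 * 442779263776840698304313192148785281 = 5756130429098929077956071497934208653

Result: 5756130429098929077956071497934208653
Multiplications needed: 6 (6 lines after 13^1)

13^33 = 5756130429098929077956071497934208653. Using exponentiation by squaring, this requires 6 multiplications. The key idea: if the exponent is even, square the half-power; if odd, multiply by the base once.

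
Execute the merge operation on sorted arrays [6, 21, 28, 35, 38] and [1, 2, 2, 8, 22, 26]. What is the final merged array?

Merging process:

Compare 6 vs 1: take 1 from right. Merged: [1]
Compare 6 vs 2: take 2 from right. Merged: [1, 2]
Compare 6 vs 2: take 2 from right. Merged: [1, 2, 2]
Compare 6 vs 8: take 6 from left. Merged: [1, 2, 2, 6]
Compare 21 vs 8: take 8 from right. Merged: [1, 2, 2, 6, 8]
Compare 21 vs 22: take 21 from left. Merged: [1, 2, 2, 6, 8, 21]
Compare 28 vs 22: take 22 from right. Merged: [1, 2, 2, 6, 8, 21, 22]
Compare 28 vs 26: take 26 from right. Merged: [1, 2, 2, 6, 8, 21, 22, 26]
Append remaining from left: [28, 35, 38]. Merged: [1, 2, 2, 6, 8, 21, 22, 26, 28, 35, 38]

Final merged array: [1, 2, 2, 6, 8, 21, 22, 26, 28, 35, 38]
Total comparisons: 8

The merged array is [1, 2, 2, 6, 8, 21, 22, 26, 28, 35, 38], requiring 8 comparisons. The merge step runs in O(n) time where n is the total number of elements.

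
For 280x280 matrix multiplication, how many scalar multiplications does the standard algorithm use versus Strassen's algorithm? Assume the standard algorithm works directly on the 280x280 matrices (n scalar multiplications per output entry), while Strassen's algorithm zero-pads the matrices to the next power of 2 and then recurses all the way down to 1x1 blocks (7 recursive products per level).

Matrix multiplication for 280x280 matrices:

Strassen's algorithm requires power-of-2 dimensions. Pad 280x280 to 512x512 (next power of 2).

Standard algorithm: 280^3 = 21952000 multiplications
Strassen's algorithm: 7^(log2(512)) = 7^9 = 40353607 multiplications
Difference: 21952000 - 40353607 = -18401607 (Strassen uses MORE here due to padding overhead — for small or just-over-power-of-2 n, padding can outweigh the per-level savings)

Standard: 21952000 multiplications (280^3). Strassen: 40353607 multiplications (7^9, after padding to 512x512). Strassen reduces 8 recursive multiplications to 7 at each level.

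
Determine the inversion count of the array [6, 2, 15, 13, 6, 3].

Finding inversions in [6, 2, 15, 13, 6, 3]:

(0, 1): arr[0]=6 > arr[1]=2
(0, 5): arr[0]=6 > arr[5]=3
(2, 3): arr[2]=15 > arr[3]=13
(2, 4): arr[2]=15 > arr[4]=6
(2, 5): arr[2]=15 > arr[5]=3
(3, 4): arr[3]=13 > arr[4]=6
(3, 5): arr[3]=13 > arr[5]=3
(4, 5): arr[4]=6 > arr[5]=3

Total inversions: 8

The array has 8 inversion(s): (0,1), (0,5), (2,3), (2,4), (2,5), (3,4), (3,5), (4,5). Each pair (i,j) satisfies i < j and arr[i] > arr[j].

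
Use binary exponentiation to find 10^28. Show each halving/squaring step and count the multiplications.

Computing 10^28 by squaring (build up from 10^1; each line after the first costs one multiplication):

10^1 = 10
10^2 = (10^1)^2 = 10^2 = 100
10^3 = 10 * 10^2 = 10 * 100 = 1000
10^6 = (10^3)^2 = 1000^2 = 1000000
10^7 = 10 * 10^6 = 10 * 1000000 = 10000000
10^14 = (10^7)^2 = 10000000^2 = 100000000000000
10^28 = (10^14)^2 = 100000000000000^2 = 10000000000000000000000000000

Result: 10000000000000000000000000000
Multiplications needed: 6 (6 lines after 10^1)

10^28 = 10000000000000000000000000000. Using exponentiation by squaring, this requires 6 multiplications. The key idea: if the exponent is even, square the half-power; if odd, multiply by the base once.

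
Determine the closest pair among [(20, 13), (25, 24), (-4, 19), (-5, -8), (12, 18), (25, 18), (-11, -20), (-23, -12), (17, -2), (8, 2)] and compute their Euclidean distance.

Computing all pairwise distances among 10 points:

d((20, 13), (25, 24)) = 12.083
d((20, 13), (-4, 19)) = 24.7386
d((20, 13), (-5, -8)) = 32.6497
d((20, 13), (12, 18)) = 9.434
d((20, 13), (25, 18)) = 7.0711
d((20, 13), (-11, -20)) = 45.2769
d((20, 13), (-23, -12)) = 49.7393
d((20, 13), (17, -2)) = 15.2971
d((20, 13), (8, 2)) = 16.2788
d((25, 24), (-4, 19)) = 29.4279
d((25, 24), (-5, -8)) = 43.8634
d((25, 24), (12, 18)) = 14.3178
d((25, 24), (25, 18)) = 6.0 <-- minimum
d((25, 24), (-11, -20)) = 56.8507
d((25, 24), (-23, -12)) = 60.0
d((25, 24), (17, -2)) = 27.2029
d((25, 24), (8, 2)) = 27.8029
d((-4, 19), (-5, -8)) = 27.0185
d((-4, 19), (12, 18)) = 16.0312
d((-4, 19), (25, 18)) = 29.0172
d((-4, 19), (-11, -20)) = 39.6232
d((-4, 19), (-23, -12)) = 36.3593
d((-4, 19), (17, -2)) = 29.6985
d((-4, 19), (8, 2)) = 20.8087
d((-5, -8), (12, 18)) = 31.0644
d((-5, -8), (25, 18)) = 39.6989
d((-5, -8), (-11, -20)) = 13.4164
d((-5, -8), (-23, -12)) = 18.4391
d((-5, -8), (17, -2)) = 22.8035
d((-5, -8), (8, 2)) = 16.4012
d((12, 18), (25, 18)) = 13.0
d((12, 18), (-11, -20)) = 44.4185
d((12, 18), (-23, -12)) = 46.0977
d((12, 18), (17, -2)) = 20.6155
d((12, 18), (8, 2)) = 16.4924
d((25, 18), (-11, -20)) = 52.345
d((25, 18), (-23, -12)) = 56.6039
d((25, 18), (17, -2)) = 21.5407
d((25, 18), (8, 2)) = 23.3452
d((-11, -20), (-23, -12)) = 14.4222
d((-11, -20), (17, -2)) = 33.2866
d((-11, -20), (8, 2)) = 29.0689
d((-23, -12), (17, -2)) = 41.2311
d((-23, -12), (8, 2)) = 34.0147
d((17, -2), (8, 2)) = 9.8489

Closest pair: (25, 24) and (25, 18) with distance 6.0

The closest pair is (25, 24) and (25, 18) with Euclidean distance 6.0. For 10 points, brute-force pairwise comparison is shown above. For large n, the divide-and-conquer algorithm (sort by x, recurse on halves, check the dividing strip) achieves O(n log n).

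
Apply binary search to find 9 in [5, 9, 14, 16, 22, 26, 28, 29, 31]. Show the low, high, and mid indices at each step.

Binary search for 9 in [5, 9, 14, 16, 22, 26, 28, 29, 31]:

lo=0, hi=8, mid=4, arr[mid]=22 -> 22 > 9, search left half
lo=0, hi=3, mid=1, arr[mid]=9 -> Found target at index 1!

Binary search finds 9 at index 1 after 2 comparisons. The search repeatedly halves the search space by comparing with the middle element.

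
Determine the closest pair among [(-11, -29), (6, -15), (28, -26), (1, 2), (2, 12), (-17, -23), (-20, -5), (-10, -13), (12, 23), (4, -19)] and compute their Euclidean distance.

Computing all pairwise distances among 10 points:

d((-11, -29), (6, -15)) = 22.0227
d((-11, -29), (28, -26)) = 39.1152
d((-11, -29), (1, 2)) = 33.2415
d((-11, -29), (2, 12)) = 43.0116
d((-11, -29), (-17, -23)) = 8.4853
d((-11, -29), (-20, -5)) = 25.632
d((-11, -29), (-10, -13)) = 16.0312
d((-11, -29), (12, 23)) = 56.8595
d((-11, -29), (4, -19)) = 18.0278
d((6, -15), (28, -26)) = 24.5967
d((6, -15), (1, 2)) = 17.72
d((6, -15), (2, 12)) = 27.2947
d((6, -15), (-17, -23)) = 24.3516
d((6, -15), (-20, -5)) = 27.8568
d((6, -15), (-10, -13)) = 16.1245
d((6, -15), (12, 23)) = 38.4708
d((6, -15), (4, -19)) = 4.4721 <-- minimum
d((28, -26), (1, 2)) = 38.8973
d((28, -26), (2, 12)) = 46.0435
d((28, -26), (-17, -23)) = 45.0999
d((28, -26), (-20, -5)) = 52.3927
d((28, -26), (-10, -13)) = 40.1622
d((28, -26), (12, 23)) = 51.5461
d((28, -26), (4, -19)) = 25.0
d((1, 2), (2, 12)) = 10.0499
d((1, 2), (-17, -23)) = 30.8058
d((1, 2), (-20, -5)) = 22.1359
d((1, 2), (-10, -13)) = 18.6011
d((1, 2), (12, 23)) = 23.7065
d((1, 2), (4, -19)) = 21.2132
d((2, 12), (-17, -23)) = 39.8246
d((2, 12), (-20, -5)) = 27.8029
d((2, 12), (-10, -13)) = 27.7308
d((2, 12), (12, 23)) = 14.8661
d((2, 12), (4, -19)) = 31.0644
d((-17, -23), (-20, -5)) = 18.2483
d((-17, -23), (-10, -13)) = 12.2066
d((-17, -23), (12, 23)) = 54.3783
d((-17, -23), (4, -19)) = 21.3776
d((-20, -5), (-10, -13)) = 12.8062
d((-20, -5), (12, 23)) = 42.5206
d((-20, -5), (4, -19)) = 27.7849
d((-10, -13), (12, 23)) = 42.19
d((-10, -13), (4, -19)) = 15.2315
d((12, 23), (4, -19)) = 42.7551

Closest pair: (6, -15) and (4, -19) with distance 4.4721

The closest pair is (6, -15) and (4, -19) with Euclidean distance 4.4721. For 10 points, brute-force pairwise comparison is shown above. For large n, the divide-and-conquer algorithm (sort by x, recurse on halves, check the dividing strip) achieves O(n log n).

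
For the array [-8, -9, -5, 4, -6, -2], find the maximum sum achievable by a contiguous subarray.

Using Kadane's algorithm on [-8, -9, -5, 4, -6, -2]:

Scanning through the array:
Position 1 (value -9): max_ending_here = -9, max_so_far = -8
Position 2 (value -5): max_ending_here = -5, max_so_far = -5
Position 3 (value 4): max_ending_here = 4, max_so_far = 4
Position 4 (value -6): max_ending_here = -2, max_so_far = 4
Position 5 (value -2): max_ending_here = -2, max_so_far = 4

Maximum subarray: [4]
Maximum sum: 4

The maximum subarray is [4] with sum 4. This subarray runs from index 3 to index 3.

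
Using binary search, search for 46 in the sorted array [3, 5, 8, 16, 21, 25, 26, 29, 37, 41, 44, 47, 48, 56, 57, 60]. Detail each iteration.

Binary search for 46 in [3, 5, 8, 16, 21, 25, 26, 29, 37, 41, 44, 47, 48, 56, 57, 60]:

lo=0, hi=15, mid=7, arr[mid]=29 -> 29 < 46, search right half
lo=8, hi=15, mid=11, arr[mid]=47 -> 47 > 46, search left half
lo=8, hi=10, mid=9, arr[mid]=41 -> 41 < 46, search right half
lo=10, hi=10, mid=10, arr[mid]=44 -> 44 < 46, search right half
lo=11 > hi=10, target 46 not found

Binary search determines that 46 is not in the array after 4 comparisons. The search space was exhausted without finding the target.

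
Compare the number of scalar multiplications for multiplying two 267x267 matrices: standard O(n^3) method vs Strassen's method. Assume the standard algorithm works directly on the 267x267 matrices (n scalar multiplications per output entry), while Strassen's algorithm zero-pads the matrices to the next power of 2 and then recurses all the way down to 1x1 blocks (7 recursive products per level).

Matrix multiplication for 267x267 matrices:

Strassen's algorithm requires power-of-2 dimensions. Pad 267x267 to 512x512 (next power of 2).

Standard algorithm: 267^3 = 19034163 multiplications
Strassen's algorithm: 7^(log2(512)) = 7^9 = 40353607 multiplications
Difference: 19034163 - 40353607 = -21319444 (Strassen uses MORE here due to padding overhead — for small or just-over-power-of-2 n, padding can outweigh the per-level savings)

Standard: 19034163 multiplications (267^3). Strassen: 40353607 multiplications (7^9, after padding to 512x512). Strassen reduces 8 recursive multiplications to 7 at each level.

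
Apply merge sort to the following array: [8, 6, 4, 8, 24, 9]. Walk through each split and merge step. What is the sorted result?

Merge sort trace:

Split: [8, 6, 4, 8, 24, 9] -> [8, 6, 4] and [8, 24, 9]
  Split: [8, 6, 4] -> [8] and [6, 4]
    Split: [6, 4] -> [6] and [4]
    Merge: [6] + [4] -> [4, 6]
  Merge: [8] + [4, 6] -> [4, 6, 8]
  Split: [8, 24, 9] -> [8] and [24, 9]
    Split: [24, 9] -> [24] and [9]
    Merge: [24] + [9] -> [9, 24]
  Merge: [8] + [9, 24] -> [8, 9, 24]
Merge: [4, 6, 8] + [8, 9, 24] -> [4, 6, 8, 8, 9, 24]

Final sorted array: [4, 6, 8, 8, 9, 24]

The merge sort proceeds by recursively splitting the array and merging sorted halves.
After all merges, the sorted array is [4, 6, 8, 8, 9, 24].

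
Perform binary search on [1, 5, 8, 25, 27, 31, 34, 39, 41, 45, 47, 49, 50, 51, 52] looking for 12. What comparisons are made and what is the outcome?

Binary search for 12 in [1, 5, 8, 25, 27, 31, 34, 39, 41, 45, 47, 49, 50, 51, 52]:

lo=0, hi=14, mid=7, arr[mid]=39 -> 39 > 12, search left half
lo=0, hi=6, mid=3, arr[mid]=25 -> 25 > 12, search left half
lo=0, hi=2, mid=1, arr[mid]=5 -> 5 < 12, search right half
lo=2, hi=2, mid=2, arr[mid]=8 -> 8 < 12, search right half
lo=3 > hi=2, target 12 not found

Binary search determines that 12 is not in the array after 4 comparisons. The search space was exhausted without finding the target.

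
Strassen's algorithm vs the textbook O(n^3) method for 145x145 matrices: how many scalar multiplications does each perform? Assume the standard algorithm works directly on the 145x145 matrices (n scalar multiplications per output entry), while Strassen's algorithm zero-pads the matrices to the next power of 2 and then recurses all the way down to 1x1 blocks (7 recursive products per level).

Matrix multiplication for 145x145 matrices:

Strassen's algorithm requires power-of-2 dimensions. Pad 145x145 to 256x256 (next power of 2).

Standard algorithm: 145^3 = 3048625 multiplications
Strassen's algorithm: 7^(log2(256)) = 7^8 = 5764801 multiplications
Difference: 3048625 - 5764801 = -2716176 (Strassen uses MORE here due to padding overhead — for small or just-over-power-of-2 n, padding can outweigh the per-level savings)

Standard: 3048625 multiplications (145^3). Strassen: 5764801 multiplications (7^8, after padding to 256x256). Strassen reduces 8 recursive multiplications to 7 at each level.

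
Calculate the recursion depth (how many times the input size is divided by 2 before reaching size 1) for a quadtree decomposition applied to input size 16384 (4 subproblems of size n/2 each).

For divide and conquer with division factor 2:

Problem sizes at each level:
Level 0: 16384
Level 1: 8192
Level 2: 4096
Level 3: 2048
Level 4: 1024
Level 5: 512
Level 6: 256
Level 7: 128
Level 8: 64
Level 9: 32
Level 10: 16
Level 11: 8
Level 12: 4
Level 13: 2
Level 14: 1

The root is level 0 and the size-1 base case is level 14 (the tree spans levels 0 through 14, i.e. 15 levels counting the root), so the depth is the number of divisions: log_2(16384) = 14

The recursion tree depth is log_2(16384) = 14. At each level, the problem size is divided by 2, so it takes 14 divisions to reduce to a base case of size 1. The algorithm makes 4 recursive calls at each level.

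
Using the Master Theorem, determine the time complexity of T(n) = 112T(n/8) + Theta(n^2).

Master Theorem for T(n) = 112T(n/8) + O(n^2):

a = 112, b = 8, c = 2
log_b(a) = log_8(112) = 2.2691

Case 1: c = 2 < log_8(112) = 2.2691
T(n) = O(n^(log_8 112))

For T(n) = 112T(n/8) + O(n^2): log_8(112) = 2.2691. This is Case 1 of the Master Theorem (c < log_b(a), work dominated by leaves), giving O(n^(log_8 112)).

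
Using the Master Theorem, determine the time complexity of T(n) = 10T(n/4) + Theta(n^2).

Master Theorem for T(n) = 10T(n/4) + O(n^2):

a = 10, b = 4, c = 2
log_b(a) = log_4(10) = 1.6610

Case 3: c = 2 > log_4(10) = 1.6610
T(n) = O(n^2) = O(n^2)

For T(n) = 10T(n/4) + O(n^2): log_4(10) = 1.6610. This is Case 3 of the Master Theorem (c > log_b(a), work dominated by root), giving O(n^2).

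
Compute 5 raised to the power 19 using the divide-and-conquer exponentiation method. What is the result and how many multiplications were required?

Computing 5^19 by squaring (build up from 5^1; each line after the first costs one multiplication):

5^1 = 5
5^2 = (5^1)^2 = 5^2 = 25
5^4 = (5^2)^2 = 25^2 = 625
5^8 = (5^4)^2 = 625^2 = 390625
5^9 = 5 * 5^8 = 5 * 390625 = 1953125
5^18 = (5^9)^2 = 1953125^2 = 3814697265625
5^19 = 5 * 5^18 = 5 * 3814697265625 = 19073486328125

Result: 19073486328125
Multiplications needed: 6 (6 lines after 5^1)

5^19 = 19073486328125. Using exponentiation by squaring, this requires 6 multiplications. The key idea: if the exponent is even, square the half-power; if odd, multiply by the base once.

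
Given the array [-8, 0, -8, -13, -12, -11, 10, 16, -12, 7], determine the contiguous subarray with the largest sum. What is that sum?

Using Kadane's algorithm on [-8, 0, -8, -13, -12, -11, 10, 16, -12, 7]:

Scanning through the array:
Position 1 (value 0): max_ending_here = 0, max_so_far = 0
Position 2 (value -8): max_ending_here = -8, max_so_far = 0
Position 3 (value -13): max_ending_here = -13, max_so_far = 0
Position 4 (value -12): max_ending_here = -12, max_so_far = 0
Position 5 (value -11): max_ending_here = -11, max_so_far = 0
Position 6 (value 10): max_ending_here = 10, max_so_far = 10
Position 7 (value 16): max_ending_here = 26, max_so_far = 26
Position 8 (value -12): max_ending_here = 14, max_so_far = 26
Position 9 (value 7): max_ending_here = 21, max_so_far = 26

Maximum subarray: [10, 16]
Maximum sum: 26

The maximum subarray is [10, 16] with sum 26. This subarray runs from index 6 to index 7.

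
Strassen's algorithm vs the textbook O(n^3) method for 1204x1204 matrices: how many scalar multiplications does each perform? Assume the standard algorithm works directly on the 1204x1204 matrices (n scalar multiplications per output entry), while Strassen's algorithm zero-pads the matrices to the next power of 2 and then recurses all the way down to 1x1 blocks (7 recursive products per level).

Matrix multiplication for 1204x1204 matrices:

Strassen's algorithm requires power-of-2 dimensions. Pad 1204x1204 to 2048x2048 (next power of 2).

Standard algorithm: 1204^3 = 1745337664 multiplications
Strassen's algorithm: 7^(log2(2048)) = 7^11 = 1977326743 multiplications
Difference: 1745337664 - 1977326743 = -231989079 (Strassen uses MORE here due to padding overhead — for small or just-over-power-of-2 n, padding can outweigh the per-level savings)

Standard: 1745337664 multiplications (1204^3). Strassen: 1977326743 multiplications (7^11, after padding to 2048x2048). Strassen reduces 8 recursive multiplications to 7 at each level.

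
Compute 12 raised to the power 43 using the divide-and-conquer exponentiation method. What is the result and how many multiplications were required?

Computing 12^43 by squaring (build up from 12^1; each line after the first costs one multiplication):

12^1 = 12
12^2 = (12^1)^2 = 12^2 = 144
12^4 = (12^2)^2 = 144^2 = 20736
12^5 = 12 * 12^4 = 12 * 20736 = 248832
12^10 = (12^5)^2 = 248832^2 = 61917364224
12^20 = (12^10)^2 = 61917364224^2 = 3833759992447475122176
12^21 = 12 * 12^20 = 12 * 3833759992447475122176 = 46005119909369701466112
12^42 = (12^21)^2 = 46005119909369701466112^2 = 2116471057875484488839167999221661362284396544
12^43 = 12 * 12^42 = 12 * 2116471057875484488839167999221661362284396544 = 25397652694505813866070015990659936347412758528

Result: 25397652694505813866070015990659936347412758528
Multiplications needed: 8 (8 lines after 12^1)

12^43 = 25397652694505813866070015990659936347412758528. Using exponentiation by squaring, this requires 8 multiplications. The key idea: if the exponent is even, square the half-power; if odd, multiply by the base once.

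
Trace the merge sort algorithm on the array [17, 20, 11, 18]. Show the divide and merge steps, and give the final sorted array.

Merge sort trace:

Split: [17, 20, 11, 18] -> [17, 20] and [11, 18]
  Split: [17, 20] -> [17] and [20]
  Merge: [17] + [20] -> [17, 20]
  Split: [11, 18] -> [11] and [18]
  Merge: [11] + [18] -> [11, 18]
Merge: [17, 20] + [11, 18] -> [11, 17, 18, 20]

Final sorted array: [11, 17, 18, 20]

The merge sort proceeds by recursively splitting the array and merging sorted halves.
After all merges, the sorted array is [11, 17, 18, 20].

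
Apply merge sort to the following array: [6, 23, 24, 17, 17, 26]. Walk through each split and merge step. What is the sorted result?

Merge sort trace:

Split: [6, 23, 24, 17, 17, 26] -> [6, 23, 24] and [17, 17, 26]
  Split: [6, 23, 24] -> [6] and [23, 24]
    Split: [23, 24] -> [23] and [24]
    Merge: [23] + [24] -> [23, 24]
  Merge: [6] + [23, 24] -> [6, 23, 24]
  Split: [17, 17, 26] -> [17] and [17, 26]
    Split: [17, 26] -> [17] and [26]
    Merge: [17] + [26] -> [17, 26]
  Merge: [17] + [17, 26] -> [17, 17, 26]
Merge: [6, 23, 24] + [17, 17, 26] -> [6, 17, 17, 23, 24, 26]

Final sorted array: [6, 17, 17, 23, 24, 26]

The merge sort proceeds by recursively splitting the array and merging sorted halves.
After all merges, the sorted array is [6, 17, 17, 23, 24, 26].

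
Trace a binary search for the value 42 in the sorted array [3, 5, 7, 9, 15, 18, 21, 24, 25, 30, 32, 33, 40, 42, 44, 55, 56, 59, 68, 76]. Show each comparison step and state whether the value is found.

Binary search for 42 in [3, 5, 7, 9, 15, 18, 21, 24, 25, 30, 32, 33, 40, 42, 44, 55, 56, 59, 68, 76]:

lo=0, hi=19, mid=9, arr[mid]=30 -> 30 < 42, search right half
lo=10, hi=19, mid=14, arr[mid]=44 -> 44 > 42, search left half
lo=10, hi=13, mid=11, arr[mid]=33 -> 33 < 42, search right half
lo=12, hi=13, mid=12, arr[mid]=40 -> 40 < 42, search right half
lo=13, hi=13, mid=13, arr[mid]=42 -> Found target at index 13!

Binary search finds 42 at index 13 after 5 comparisons. The search repeatedly halves the search space by comparing with the middle element.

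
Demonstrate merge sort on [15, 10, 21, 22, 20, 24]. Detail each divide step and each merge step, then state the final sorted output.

Merge sort trace:

Split: [15, 10, 21, 22, 20, 24] -> [15, 10, 21] and [22, 20, 24]
  Split: [15, 10, 21] -> [15] and [10, 21]
    Split: [10, 21] -> [10] and [21]
    Merge: [10] + [21] -> [10, 21]
  Merge: [15] + [10, 21] -> [10, 15, 21]
  Split: [22, 20, 24] -> [22] and [20, 24]
    Split: [20, 24] -> [20] and [24]
    Merge: [20] + [24] -> [20, 24]
  Merge: [22] + [20, 24] -> [20, 22, 24]
Merge: [10, 15, 21] + [20, 22, 24] -> [10, 15, 20, 21, 22, 24]

Final sorted array: [10, 15, 20, 21, 22, 24]

The merge sort proceeds by recursively splitting the array and merging sorted halves.
After all merges, the sorted array is [10, 15, 20, 21, 22, 24].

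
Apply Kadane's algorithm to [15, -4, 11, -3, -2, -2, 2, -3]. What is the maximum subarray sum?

Using Kadane's algorithm on [15, -4, 11, -3, -2, -2, 2, -3]:

Scanning through the array:
Position 1 (value -4): max_ending_here = 11, max_so_far = 15
Position 2 (value 11): max_ending_here = 22, max_so_far = 22
Position 3 (value -3): max_ending_here = 19, max_so_far = 22
Position 4 (value -2): max_ending_here = 17, max_so_far = 22
Position 5 (value -2): max_ending_here = 15, max_so_far = 22
Position 6 (value 2): max_ending_here = 17, max_so_far = 22
Position 7 (value -3): max_ending_here = 14, max_so_far = 22

Maximum subarray: [15, -4, 11]
Maximum sum: 22

The maximum subarray is [15, -4, 11] with sum 22. This subarray runs from index 0 to index 2.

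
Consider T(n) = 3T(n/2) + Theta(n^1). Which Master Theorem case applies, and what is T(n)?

Master Theorem for T(n) = 3T(n/2) + O(n^1):

a = 3, b = 2, c = 1
log_b(a) = log_2(3) = 1.5850

Case 1: c = 1 < log_2(3) = 1.5850
T(n) = O(n^(log_2 3))

For T(n) = 3T(n/2) + O(n^1): log_2(3) = 1.5850. This is Case 1 of the Master Theorem (c < log_b(a), work dominated by leaves), giving O(n^(log_2 3)).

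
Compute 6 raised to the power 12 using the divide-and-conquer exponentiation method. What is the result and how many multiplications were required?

Computing 6^12 by squaring (build up from 6^1; each line after the first costs one multiplication):

6^1 = 6
6^2 = (6^1)^2 = 6^2 = 36
6^3 = 6 * 6^2 = 6 * 36 = 216
6^6 = (6^3)^2 = 216^2 = 46656
6^12 = (6^6)^2 = 46656^2 = 2176782336

Result: 2176782336
Multiplications needed: 4 (4 lines after 6^1)

6^12 = 2176782336. Using exponentiation by squaring, this requires 4 multiplications. The key idea: if the exponent is even, square the half-power; if odd, multiply by the base once.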